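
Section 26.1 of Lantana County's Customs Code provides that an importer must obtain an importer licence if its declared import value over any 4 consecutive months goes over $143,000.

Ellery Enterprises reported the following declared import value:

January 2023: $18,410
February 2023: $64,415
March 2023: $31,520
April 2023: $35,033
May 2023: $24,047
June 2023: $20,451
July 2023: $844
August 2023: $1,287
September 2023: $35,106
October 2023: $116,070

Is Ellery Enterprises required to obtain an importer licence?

January 2023–April 2023: $18,410 + $64,415 + $31,520 + $35,033 = $149,378 (over)
February 2023–May 2023: $64,415 + $31,520 + $35,033 + $24,047 = $155,015 (over)
March 2023–June 2023: $31,520 + $35,033 + $24,047 + $20,451 = $111,051 (under)
April 2023–July 2023: $35,033 + $24,047 + $20,451 + $844 = $80,375 (under)
May 2023–August 2023: $24,047 + $20,451 + $844 + $1,287 = $46,629 (under)
June 2023–September 2023: $20,451 + $844 + $1,287 + $35,106 = $57,688 (under)
July 2023–October 2023: $844 + $1,287 + $35,106 + $116,070 = $153,307 (over)
At least one window exceeds $143,000.

Yes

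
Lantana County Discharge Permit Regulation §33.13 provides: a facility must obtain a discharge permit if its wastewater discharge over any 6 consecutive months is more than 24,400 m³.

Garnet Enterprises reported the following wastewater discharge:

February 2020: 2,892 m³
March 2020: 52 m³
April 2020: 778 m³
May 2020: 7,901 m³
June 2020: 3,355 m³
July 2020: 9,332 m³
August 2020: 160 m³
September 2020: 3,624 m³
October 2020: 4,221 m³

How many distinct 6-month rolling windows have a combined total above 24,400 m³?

February 2020–July 2020: 2,892 m³ + 52 m³ + 778 m³ + 7,901 m³ + 3,355 m³ + 9,332 m³ = 24,310 m³ (under)
March 2020–August 2020: 52 m³ + 778 m³ + 7,901 m³ + 3,355 m³ + 9,332 m³ + 160 m³ = 21,578 m³ (under)
April 2020–September 2020: 778 m³ + 7,901 m³ + 3,355 m³ + 9,332 m³ + 160 m³ + 3,624 m³ = 25,150 m³ (over)
May 2020–October 2020: 7,901 m³ + 3,355 m³ + 9,332 m³ + 160 m³ + 3,624 m³ + 4,221 m³ = 28,593 m³ (over)
2 windows exceed the threshold.

2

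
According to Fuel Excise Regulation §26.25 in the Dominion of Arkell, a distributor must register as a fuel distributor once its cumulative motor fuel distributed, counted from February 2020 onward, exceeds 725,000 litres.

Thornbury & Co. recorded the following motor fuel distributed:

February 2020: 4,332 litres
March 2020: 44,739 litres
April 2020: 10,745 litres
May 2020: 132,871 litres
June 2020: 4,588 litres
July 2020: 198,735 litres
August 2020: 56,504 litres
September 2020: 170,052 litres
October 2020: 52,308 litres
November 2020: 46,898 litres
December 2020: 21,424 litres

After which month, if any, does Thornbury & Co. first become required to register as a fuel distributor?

December 2020

Through February 2020: 4,332 litres
Through March 2020: 49,071 litres
Through April 2020: 59,816 litres
Through May 2020: 192,687 litres
Through June 2020: 197,275 litres
Through July 2020: 396,010 litres
Through August 2020: 452,514 litres
Through September 2020: 622,566 litres
Through October 2020: 674,874 litres
Through November 2020: 721,772 litres
Through December 2020: 743,196 litres ← exceeds threshold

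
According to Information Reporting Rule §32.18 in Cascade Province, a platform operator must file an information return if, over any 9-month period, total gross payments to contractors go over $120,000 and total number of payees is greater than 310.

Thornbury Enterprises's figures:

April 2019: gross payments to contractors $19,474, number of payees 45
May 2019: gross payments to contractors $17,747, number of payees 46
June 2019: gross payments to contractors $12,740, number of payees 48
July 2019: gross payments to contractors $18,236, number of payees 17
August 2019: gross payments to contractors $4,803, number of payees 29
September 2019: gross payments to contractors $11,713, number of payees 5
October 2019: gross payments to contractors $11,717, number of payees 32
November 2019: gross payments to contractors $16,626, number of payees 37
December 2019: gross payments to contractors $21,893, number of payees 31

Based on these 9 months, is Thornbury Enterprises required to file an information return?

No

Total gross payments to contractors: $19,474 + $17,747 + $12,740 + $18,236 + $4,803 + $11,713 + $11,717 + $16,626 + $21,893 = $134,949 (> $120,000).
Total number of payees: 45 + 46 + 48 + 17 + 29 + 5 + 32 + 37 + 31 = 290 (≤ 310).
The test is 'and': the rule requires both, and at least one is not exceeded.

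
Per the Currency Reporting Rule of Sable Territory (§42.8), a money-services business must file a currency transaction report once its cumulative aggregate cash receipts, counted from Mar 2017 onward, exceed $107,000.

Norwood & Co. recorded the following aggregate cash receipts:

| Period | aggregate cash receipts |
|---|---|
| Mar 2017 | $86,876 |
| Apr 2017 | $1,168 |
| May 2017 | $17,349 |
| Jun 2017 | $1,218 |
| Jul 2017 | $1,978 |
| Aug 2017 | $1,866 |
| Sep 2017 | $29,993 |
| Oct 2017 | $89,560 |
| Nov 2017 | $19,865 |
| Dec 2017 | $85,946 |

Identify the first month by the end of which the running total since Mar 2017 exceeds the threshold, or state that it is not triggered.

Through Mar 2017: $86,876
Through Apr 2017: $88,044
Through May 2017: $105,393
Through Jun 2017: $106,611
Through Jul 2017: $108,589 ← exceeds threshold

Jul 2017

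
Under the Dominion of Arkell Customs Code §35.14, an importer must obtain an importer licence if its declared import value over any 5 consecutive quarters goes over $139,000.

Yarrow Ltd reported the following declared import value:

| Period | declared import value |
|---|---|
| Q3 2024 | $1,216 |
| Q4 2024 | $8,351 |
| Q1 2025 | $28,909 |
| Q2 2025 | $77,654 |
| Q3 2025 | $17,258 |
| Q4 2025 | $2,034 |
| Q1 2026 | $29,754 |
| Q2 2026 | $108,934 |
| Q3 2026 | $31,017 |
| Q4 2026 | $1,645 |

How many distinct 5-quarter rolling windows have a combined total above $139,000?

4

Q3 2024–Q3 2025: $1,216 + $8,351 + $28,909 + $77,654 + $17,258 = $133,388 (under)
Q4 2024–Q4 2025: $8,351 + $28,909 + $77,654 + $17,258 + $2,034 = $134,206 (under)
Q1 2025–Q1 2026: $28,909 + $77,654 + $17,258 + $2,034 + $29,754 = $155,609 (over)
Q2 2025–Q2 2026: $77,654 + $17,258 + $2,034 + $29,754 + $108,934 = $235,634 (over)
Q3 2025–Q3 2026: $17,258 + $2,034 + $29,754 + $108,934 + $31,017 = $188,997 (over)
Q4 2025–Q4 2026: $2,034 + $29,754 + $108,934 + $31,017 + $1,645 = $173,384 (over)
4 windows exceed the threshold.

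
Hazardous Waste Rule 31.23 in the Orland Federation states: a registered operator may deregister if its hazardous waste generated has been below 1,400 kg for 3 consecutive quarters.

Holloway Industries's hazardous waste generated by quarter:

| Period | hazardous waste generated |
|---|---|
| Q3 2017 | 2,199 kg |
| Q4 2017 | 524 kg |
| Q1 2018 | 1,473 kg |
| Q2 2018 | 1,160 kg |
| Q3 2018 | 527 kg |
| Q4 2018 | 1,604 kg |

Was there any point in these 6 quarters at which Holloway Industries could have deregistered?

Quarters below 1,400 kg: Q4 2017, Q2 2018, Q3 2018.
Longest run of consecutive quarters below the threshold: 2.
2 < 3, so Holloway Industries never became eligible.

No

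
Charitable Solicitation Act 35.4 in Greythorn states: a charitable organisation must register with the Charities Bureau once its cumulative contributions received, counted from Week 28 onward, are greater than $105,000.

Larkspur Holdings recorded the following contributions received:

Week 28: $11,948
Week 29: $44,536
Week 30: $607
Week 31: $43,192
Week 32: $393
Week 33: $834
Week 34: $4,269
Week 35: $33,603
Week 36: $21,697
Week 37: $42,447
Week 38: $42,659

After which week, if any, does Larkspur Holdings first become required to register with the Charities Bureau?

Week 34

Through Week 28: $11,948
Through Week 29: $56,484
Through Week 30: $57,091
Through Week 31: $100,283
Through Week 32: $100,676
Through Week 33: $101,510
Through Week 34: $105,779 ← exceeds threshold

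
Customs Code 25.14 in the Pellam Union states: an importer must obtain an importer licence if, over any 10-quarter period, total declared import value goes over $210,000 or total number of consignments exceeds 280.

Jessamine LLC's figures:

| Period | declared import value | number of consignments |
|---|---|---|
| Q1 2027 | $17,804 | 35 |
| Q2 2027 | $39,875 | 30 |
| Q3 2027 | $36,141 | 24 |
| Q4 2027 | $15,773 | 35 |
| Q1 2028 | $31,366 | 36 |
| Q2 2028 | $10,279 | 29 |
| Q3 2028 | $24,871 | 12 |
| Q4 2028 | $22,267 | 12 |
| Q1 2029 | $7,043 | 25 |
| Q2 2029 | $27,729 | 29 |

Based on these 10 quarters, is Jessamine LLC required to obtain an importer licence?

Total declared import value: $17,804 + $39,875 + $36,141 + $15,773 + $31,366 + $10,279 + $24,871 + $22,267 + $7,043 + $27,729 = $233,148 (> $210,000).
Total number of consignments: 35 + 30 + 24 + 35 + 36 + 29 + 12 + 12 + 25 + 29 = 267 (≤ 280).
The test is 'or': at least one threshold is exceeded.

Yes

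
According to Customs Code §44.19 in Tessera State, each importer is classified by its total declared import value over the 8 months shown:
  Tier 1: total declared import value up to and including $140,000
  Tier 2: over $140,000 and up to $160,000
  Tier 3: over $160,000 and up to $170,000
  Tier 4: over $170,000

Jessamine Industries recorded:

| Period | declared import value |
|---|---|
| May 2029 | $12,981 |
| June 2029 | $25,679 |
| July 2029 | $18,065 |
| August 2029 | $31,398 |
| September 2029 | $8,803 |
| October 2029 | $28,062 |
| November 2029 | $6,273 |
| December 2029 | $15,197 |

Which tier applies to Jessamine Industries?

Total declared import value: $12,981 + $25,679 + $18,065 + $31,398 + $8,803 + $28,062 + $6,273 + $15,197 = $146,458.
$140,000 < $146,458 ≤ $160,000, so Tier 2 applies.

Tier 2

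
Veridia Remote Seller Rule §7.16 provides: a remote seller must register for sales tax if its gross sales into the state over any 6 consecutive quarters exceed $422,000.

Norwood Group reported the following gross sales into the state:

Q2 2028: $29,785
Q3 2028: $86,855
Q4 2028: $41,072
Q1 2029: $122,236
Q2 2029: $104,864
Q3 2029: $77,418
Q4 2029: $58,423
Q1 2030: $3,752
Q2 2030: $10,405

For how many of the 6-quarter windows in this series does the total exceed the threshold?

Q2 2028–Q3 2029: $29,785 + $86,855 + $41,072 + $122,236 + $104,864 + $77,418 = $462,230 (over)
Q3 2028–Q4 2029: $86,855 + $41,072 + $122,236 + $104,864 + $77,418 + $58,423 = $490,868 (over)
Q4 2028–Q1 2030: $41,072 + $122,236 + $104,864 + $77,418 + $58,423 + $3,752 = $407,765 (under)
Q1 2029–Q2 2030: $122,236 + $104,864 + $77,418 + $58,423 + $3,752 + $10,405 = $377,098 (under)
2 windows exceed the threshold.

2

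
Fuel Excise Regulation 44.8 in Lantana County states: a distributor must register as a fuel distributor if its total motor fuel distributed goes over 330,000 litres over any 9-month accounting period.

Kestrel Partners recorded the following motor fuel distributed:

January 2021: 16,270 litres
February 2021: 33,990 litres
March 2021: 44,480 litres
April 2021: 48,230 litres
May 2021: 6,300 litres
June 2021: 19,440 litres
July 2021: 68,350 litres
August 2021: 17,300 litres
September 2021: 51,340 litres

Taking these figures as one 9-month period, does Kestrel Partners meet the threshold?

No

Total motor fuel distributed: 16,270 litres + 33,990 litres + 44,480 litres + 48,230 litres + 6,300 litres + 19,440 litres + 68,350 litres + 17,300 litres + 51,340 litres = 305,700 litres.
305,700 litres ≤ 330,000 litres, so the threshold is not exceeded.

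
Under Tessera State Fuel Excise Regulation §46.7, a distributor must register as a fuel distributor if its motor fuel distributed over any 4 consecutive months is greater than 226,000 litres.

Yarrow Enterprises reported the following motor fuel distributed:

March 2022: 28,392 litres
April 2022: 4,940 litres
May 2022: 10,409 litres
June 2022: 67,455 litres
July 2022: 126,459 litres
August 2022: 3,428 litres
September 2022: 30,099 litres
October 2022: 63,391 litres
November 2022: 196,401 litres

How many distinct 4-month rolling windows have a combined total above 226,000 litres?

2

March 2022–June 2022: 28,392 litres + 4,940 litres + 10,409 litres + 67,455 litres = 111,196 litres (under)
April 2022–July 2022: 4,940 litres + 10,409 litres + 67,455 litres + 126,459 litres = 209,263 litres (under)
May 2022–August 2022: 10,409 litres + 67,455 litres + 126,459 litres + 3,428 litres = 207,751 litres (under)
June 2022–September 2022: 67,455 litres + 126,459 litres + 3,428 litres + 30,099 litres = 227,441 litres (over)
July 2022–October 2022: 126,459 litres + 3,428 litres + 30,099 litres + 63,391 litres = 223,377 litres (under)
August 2022–November 2022: 3,428 litres + 30,099 litres + 63,391 litres + 196,401 litres = 293,319 litres (over)
2 windows exceed the threshold.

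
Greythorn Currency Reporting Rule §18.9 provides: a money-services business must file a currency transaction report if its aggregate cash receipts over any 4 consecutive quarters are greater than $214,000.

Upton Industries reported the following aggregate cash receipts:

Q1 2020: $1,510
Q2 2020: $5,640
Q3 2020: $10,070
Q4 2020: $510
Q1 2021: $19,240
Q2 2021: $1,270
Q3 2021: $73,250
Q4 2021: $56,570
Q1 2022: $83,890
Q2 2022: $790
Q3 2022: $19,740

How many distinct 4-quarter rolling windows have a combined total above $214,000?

Q1 2020–Q4 2020: $1,510 + $5,640 + $10,070 + $510 = $17,730 (under)
Q2 2020–Q1 2021: $5,640 + $10,070 + $510 + $19,240 = $35,460 (under)
Q3 2020–Q2 2021: $10,070 + $510 + $19,240 + $1,270 = $31,090 (under)
Q4 2020–Q3 2021: $510 + $19,240 + $1,270 + $73,250 = $94,270 (under)
Q1 2021–Q4 2021: $19,240 + $1,270 + $73,250 + $56,570 = $150,330 (under)
Q2 2021–Q1 2022: $1,270 + $73,250 + $56,570 + $83,890 = $214,980 (over)
Q3 2021–Q2 2022: $73,250 + $56,570 + $83,890 + $790 = $214,500 (over)
Q4 2021–Q3 2022: $56,570 + $83,890 + $790 + $19,740 = $160,990 (under)
2 windows exceed the threshold.

2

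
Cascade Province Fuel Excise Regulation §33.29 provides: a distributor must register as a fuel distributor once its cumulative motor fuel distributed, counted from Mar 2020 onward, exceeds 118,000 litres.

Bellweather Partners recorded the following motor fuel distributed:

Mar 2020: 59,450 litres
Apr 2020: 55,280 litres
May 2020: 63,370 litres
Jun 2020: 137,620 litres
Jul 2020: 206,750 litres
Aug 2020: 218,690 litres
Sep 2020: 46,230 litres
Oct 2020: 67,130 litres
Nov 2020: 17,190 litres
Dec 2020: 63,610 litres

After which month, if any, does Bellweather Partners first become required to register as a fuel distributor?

Through Mar 2020: 59,450 litres
Through Apr 2020: 114,730 litres
Through May 2020: 178,100 litres ← exceeds threshold

May 2020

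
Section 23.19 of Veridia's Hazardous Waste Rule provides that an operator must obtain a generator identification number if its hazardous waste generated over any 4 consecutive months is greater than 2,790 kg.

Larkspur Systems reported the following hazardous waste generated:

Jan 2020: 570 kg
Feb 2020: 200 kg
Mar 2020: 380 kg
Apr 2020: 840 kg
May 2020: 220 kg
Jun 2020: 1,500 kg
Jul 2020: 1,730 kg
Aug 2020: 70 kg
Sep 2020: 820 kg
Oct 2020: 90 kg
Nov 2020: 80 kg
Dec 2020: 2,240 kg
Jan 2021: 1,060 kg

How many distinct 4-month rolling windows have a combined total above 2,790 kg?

Jan 2020–Apr 2020: 570 kg + 200 kg + 380 kg + 840 kg = 1,990 kg (under)
Feb 2020–May 2020: 200 kg + 380 kg + 840 kg + 220 kg = 1,640 kg (under)
Mar 2020–Jun 2020: 380 kg + 840 kg + 220 kg + 1,500 kg = 2,940 kg (over)
Apr 2020–Jul 2020: 840 kg + 220 kg + 1,500 kg + 1,730 kg = 4,290 kg (over)
May 2020–Aug 2020: 220 kg + 1,500 kg + 1,730 kg + 70 kg = 3,520 kg (over)
Jun 2020–Sep 2020: 1,500 kg + 1,730 kg + 70 kg + 820 kg = 4,120 kg (over)
Jul 2020–Oct 2020: 1,730 kg + 70 kg + 820 kg + 90 kg = 2,710 kg (under)
Aug 2020–Nov 2020: 70 kg + 820 kg + 90 kg + 80 kg = 1,060 kg (under)
Sep 2020–Dec 2020: 820 kg + 90 kg + 80 kg + 2,240 kg = 3,230 kg (over)
Oct 2020–Jan 2021: 90 kg + 80 kg + 2,240 kg + 1,060 kg = 3,470 kg (over)
6 windows exceed the threshold.

6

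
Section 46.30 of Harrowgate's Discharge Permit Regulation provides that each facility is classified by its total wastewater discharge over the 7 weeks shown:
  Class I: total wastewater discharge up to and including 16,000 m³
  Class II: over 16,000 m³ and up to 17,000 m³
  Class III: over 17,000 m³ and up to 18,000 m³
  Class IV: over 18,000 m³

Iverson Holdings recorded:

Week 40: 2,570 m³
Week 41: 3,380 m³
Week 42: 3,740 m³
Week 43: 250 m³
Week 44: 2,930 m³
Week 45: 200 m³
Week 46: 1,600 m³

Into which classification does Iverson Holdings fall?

Total wastewater discharge: 2,570 m³ + 3,380 m³ + 3,740 m³ + 250 m³ + 2,930 m³ + 200 m³ + 1,600 m³ = 14,670 m³.
14,670 m³ ≤ 16,000 m³, so Class I applies.

Class I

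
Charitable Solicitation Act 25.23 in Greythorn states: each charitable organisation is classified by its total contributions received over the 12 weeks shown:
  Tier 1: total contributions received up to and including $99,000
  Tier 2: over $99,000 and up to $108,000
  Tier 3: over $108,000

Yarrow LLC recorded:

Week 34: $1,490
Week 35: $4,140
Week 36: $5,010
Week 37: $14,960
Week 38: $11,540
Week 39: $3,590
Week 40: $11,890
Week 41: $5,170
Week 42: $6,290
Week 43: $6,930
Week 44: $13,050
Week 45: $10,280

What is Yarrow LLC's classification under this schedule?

Total contributions received: $1,490 + $4,140 + $5,010 + $14,960 + $11,540 + $3,590 + $11,890 + $5,170 + $6,290 + $6,930 + $13,050 + $10,280 = $94,340.
$94,340 ≤ $99,000, so Tier 1 applies.

Tier 1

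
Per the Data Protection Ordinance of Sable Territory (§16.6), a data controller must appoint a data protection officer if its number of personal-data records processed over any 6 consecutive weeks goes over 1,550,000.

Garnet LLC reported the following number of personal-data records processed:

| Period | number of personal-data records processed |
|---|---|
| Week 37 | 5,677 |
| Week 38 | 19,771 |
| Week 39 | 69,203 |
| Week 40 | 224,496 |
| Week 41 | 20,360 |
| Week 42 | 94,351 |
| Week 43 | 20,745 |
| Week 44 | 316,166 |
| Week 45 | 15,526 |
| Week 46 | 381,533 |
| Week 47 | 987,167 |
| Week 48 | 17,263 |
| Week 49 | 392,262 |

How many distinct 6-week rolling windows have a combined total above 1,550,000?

Week 37–Week 42: 5,677 + 19,771 + 69,203 + 224,496 + 20,360 + 94,351 = 433,858 (under)
Week 38–Week 43: 19,771 + 69,203 + 224,496 + 20,360 + 94,351 + 20,745 = 448,926 (under)
Week 39–Week 44: 69,203 + 224,496 + 20,360 + 94,351 + 20,745 + 316,166 = 745,321 (under)
Week 40–Week 45: 224,496 + 20,360 + 94,351 + 20,745 + 316,166 + 15,526 = 691,644 (under)
Week 41–Week 46: 20,360 + 94,351 + 20,745 + 316,166 + 15,526 + 381,533 = 848,681 (under)
Week 42–Week 47: 94,351 + 20,745 + 316,166 + 15,526 + 381,533 + 987,167 = 1,815,488 (over)
Week 43–Week 48: 20,745 + 316,166 + 15,526 + 381,533 + 987,167 + 17,263 = 1,738,400 (over)
Week 44–Week 49: 316,166 + 15,526 + 381,533 + 987,167 + 17,263 + 392,262 = 2,109,917 (over)
3 windows exceed the threshold.

3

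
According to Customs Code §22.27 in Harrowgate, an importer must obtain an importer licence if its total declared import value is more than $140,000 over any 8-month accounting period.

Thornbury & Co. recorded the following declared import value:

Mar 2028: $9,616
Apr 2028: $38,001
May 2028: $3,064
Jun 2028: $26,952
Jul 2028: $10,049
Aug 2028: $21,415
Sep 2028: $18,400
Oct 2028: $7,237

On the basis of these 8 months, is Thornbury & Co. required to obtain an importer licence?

No

Total declared import value: $9,616 + $38,001 + $3,064 + $26,952 + $10,049 + $21,415 + $18,400 + $7,237 = $134,734.
$134,734 ≤ $140,000, so the threshold is not exceeded.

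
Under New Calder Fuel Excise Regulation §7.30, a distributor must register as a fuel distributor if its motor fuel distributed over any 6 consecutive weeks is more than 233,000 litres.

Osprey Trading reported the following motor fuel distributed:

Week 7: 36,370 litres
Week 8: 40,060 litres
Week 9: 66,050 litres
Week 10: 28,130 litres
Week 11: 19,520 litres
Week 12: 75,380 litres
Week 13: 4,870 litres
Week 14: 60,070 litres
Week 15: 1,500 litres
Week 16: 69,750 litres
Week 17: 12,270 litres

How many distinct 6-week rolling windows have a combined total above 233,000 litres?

Week 7–Week 12: 36,370 litres + 40,060 litres + 66,050 litres + 28,130 litres + 19,520 litres + 75,380 litres = 265,510 litres (over)
Week 8–Week 13: 40,060 litres + 66,050 litres + 28,130 litres + 19,520 litres + 75,380 litres + 4,870 litres = 234,010 litres (over)
Week 9–Week 14: 66,050 litres + 28,130 litres + 19,520 litres + 75,380 litres + 4,870 litres + 60,070 litres = 254,020 litres (over)
Week 10–Week 15: 28,130 litres + 19,520 litres + 75,380 litres + 4,870 litres + 60,070 litres + 1,500 litres = 189,470 litres (under)
Week 11–Week 16: 19,520 litres + 75,380 litres + 4,870 litres + 60,070 litres + 1,500 litres + 69,750 litres = 231,090 litres (under)
Week 12–Week 17: 75,380 litres + 4,870 litres + 60,070 litres + 1,500 litres + 69,750 litres + 12,270 litres = 223,840 litres (under)
3 windows exceed the threshold.

3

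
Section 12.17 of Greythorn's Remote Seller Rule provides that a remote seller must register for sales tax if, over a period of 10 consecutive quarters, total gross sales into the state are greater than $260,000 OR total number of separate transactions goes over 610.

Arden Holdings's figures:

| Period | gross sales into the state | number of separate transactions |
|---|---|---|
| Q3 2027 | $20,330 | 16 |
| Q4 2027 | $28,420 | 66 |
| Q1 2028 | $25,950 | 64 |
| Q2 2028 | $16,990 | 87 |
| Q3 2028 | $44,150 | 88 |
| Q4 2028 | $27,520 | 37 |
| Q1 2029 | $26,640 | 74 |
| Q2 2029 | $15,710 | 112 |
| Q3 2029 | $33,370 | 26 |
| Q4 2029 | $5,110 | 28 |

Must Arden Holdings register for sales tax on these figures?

No

Total gross sales into the state: $20,330 + $28,420 + $25,950 + $16,990 + $44,150 + $27,520 + $26,640 + $15,710 + $33,370 + $5,110 = $244,190 (≤ $260,000).
Total number of separate transactions: 16 + 66 + 64 + 87 + 88 + 37 + 74 + 112 + 26 + 28 = 598 (≤ 610).
The test is 'or': neither threshold is exceeded.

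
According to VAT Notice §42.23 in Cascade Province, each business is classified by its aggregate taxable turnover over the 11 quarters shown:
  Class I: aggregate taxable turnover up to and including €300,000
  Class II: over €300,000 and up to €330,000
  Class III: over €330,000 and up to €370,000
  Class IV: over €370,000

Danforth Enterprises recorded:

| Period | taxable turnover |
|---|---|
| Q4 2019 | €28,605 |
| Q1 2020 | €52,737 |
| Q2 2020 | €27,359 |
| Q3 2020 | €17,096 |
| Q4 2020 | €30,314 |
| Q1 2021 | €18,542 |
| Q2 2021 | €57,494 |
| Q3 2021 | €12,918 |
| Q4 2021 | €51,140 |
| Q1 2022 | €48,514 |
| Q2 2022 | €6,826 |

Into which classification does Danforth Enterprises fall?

Aggregate taxable turnover: €28,605 + €52,737 + €27,359 + €17,096 + €30,314 + €18,542 + €57,494 + €12,918 + €51,140 + €48,514 + €6,826 = €351,545.
€330,000 < €351,545 ≤ €370,000, so Class III applies.

Class III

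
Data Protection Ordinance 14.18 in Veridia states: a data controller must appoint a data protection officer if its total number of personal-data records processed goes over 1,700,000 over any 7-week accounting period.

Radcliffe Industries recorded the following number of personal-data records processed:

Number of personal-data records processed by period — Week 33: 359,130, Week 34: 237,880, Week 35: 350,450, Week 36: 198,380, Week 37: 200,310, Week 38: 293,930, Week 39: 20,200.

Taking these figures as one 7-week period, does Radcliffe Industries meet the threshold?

No

Total number of personal-data records processed: 359,130 + 237,880 + 350,450 + 198,380 + 200,310 + 293,930 + 20,200 = 1,660,280.
1,660,280 ≤ 1,700,000, so the threshold is not exceeded.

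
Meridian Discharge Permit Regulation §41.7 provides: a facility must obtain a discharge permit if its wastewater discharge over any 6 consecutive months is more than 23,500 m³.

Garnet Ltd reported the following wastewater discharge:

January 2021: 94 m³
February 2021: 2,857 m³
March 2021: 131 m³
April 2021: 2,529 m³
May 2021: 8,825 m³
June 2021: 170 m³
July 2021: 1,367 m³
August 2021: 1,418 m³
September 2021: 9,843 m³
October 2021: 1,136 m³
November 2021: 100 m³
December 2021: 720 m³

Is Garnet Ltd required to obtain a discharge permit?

January 2021–June 2021: 94 m³ + 2,857 m³ + 131 m³ + 2,529 m³ + 8,825 m³ + 170 m³ = 14,606 m³ (under)
February 2021–July 2021: 2,857 m³ + 131 m³ + 2,529 m³ + 8,825 m³ + 170 m³ + 1,367 m³ = 15,879 m³ (under)
March 2021–August 2021: 131 m³ + 2,529 m³ + 8,825 m³ + 170 m³ + 1,367 m³ + 1,418 m³ = 14,440 m³ (under)
April 2021–September 2021: 2,529 m³ + 8,825 m³ + 170 m³ + 1,367 m³ + 1,418 m³ + 9,843 m³ = 24,152 m³ (over)
May 2021–October 2021: 8,825 m³ + 170 m³ + 1,367 m³ + 1,418 m³ + 9,843 m³ + 1,136 m³ = 22,759 m³ (under)
June 2021–November 2021: 170 m³ + 1,367 m³ + 1,418 m³ + 9,843 m³ + 1,136 m³ + 100 m³ = 14,034 m³ (under)
July 2021–December 2021: 1,367 m³ + 1,418 m³ + 9,843 m³ + 1,136 m³ + 100 m³ + 720 m³ = 14,584 m³ (under)
At least one window exceeds 23,500 m³.

Yes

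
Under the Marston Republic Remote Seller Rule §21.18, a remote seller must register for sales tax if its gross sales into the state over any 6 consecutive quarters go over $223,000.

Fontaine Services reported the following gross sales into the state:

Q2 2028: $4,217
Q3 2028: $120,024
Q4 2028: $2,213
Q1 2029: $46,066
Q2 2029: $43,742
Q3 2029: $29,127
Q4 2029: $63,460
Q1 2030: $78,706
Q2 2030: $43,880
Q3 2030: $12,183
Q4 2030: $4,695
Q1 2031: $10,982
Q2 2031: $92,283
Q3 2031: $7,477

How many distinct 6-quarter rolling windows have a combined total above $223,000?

7

Q2 2028–Q3 2029: $4,217 + $120,024 + $2,213 + $46,066 + $43,742 + $29,127 = $245,389 (over)
Q3 2028–Q4 2029: $120,024 + $2,213 + $46,066 + $43,742 + $29,127 + $63,460 = $304,632 (over)
Q4 2028–Q1 2030: $2,213 + $46,066 + $43,742 + $29,127 + $63,460 + $78,706 = $263,314 (over)
Q1 2029–Q2 2030: $46,066 + $43,742 + $29,127 + $63,460 + $78,706 + $43,880 = $304,981 (over)
Q2 2029–Q3 2030: $43,742 + $29,127 + $63,460 + $78,706 + $43,880 + $12,183 = $271,098 (over)
Q3 2029–Q4 2030: $29,127 + $63,460 + $78,706 + $43,880 + $12,183 + $4,695 = $232,051 (over)
Q4 2029–Q1 2031: $63,460 + $78,706 + $43,880 + $12,183 + $4,695 + $10,982 = $213,906 (under)
Q1 2030–Q2 2031: $78,706 + $43,880 + $12,183 + $4,695 + $10,982 + $92,283 = $242,729 (over)
Q2 2030–Q3 2031: $43,880 + $12,183 + $4,695 + $10,982 + $92,283 + $7,477 = $171,500 (under)
7 windows exceed the threshold.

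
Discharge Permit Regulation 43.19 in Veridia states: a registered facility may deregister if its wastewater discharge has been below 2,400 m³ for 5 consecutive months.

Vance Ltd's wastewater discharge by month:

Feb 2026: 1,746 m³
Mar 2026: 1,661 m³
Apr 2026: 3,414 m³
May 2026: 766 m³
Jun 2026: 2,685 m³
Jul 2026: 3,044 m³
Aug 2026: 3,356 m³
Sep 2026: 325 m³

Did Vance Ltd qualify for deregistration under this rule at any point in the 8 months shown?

Months below 2,400 m³: Feb 2026, Mar 2026, May 2026, Sep 2026.
Longest run of consecutive months below the threshold: 2.
2 < 5, so Vance Ltd never became eligible.

No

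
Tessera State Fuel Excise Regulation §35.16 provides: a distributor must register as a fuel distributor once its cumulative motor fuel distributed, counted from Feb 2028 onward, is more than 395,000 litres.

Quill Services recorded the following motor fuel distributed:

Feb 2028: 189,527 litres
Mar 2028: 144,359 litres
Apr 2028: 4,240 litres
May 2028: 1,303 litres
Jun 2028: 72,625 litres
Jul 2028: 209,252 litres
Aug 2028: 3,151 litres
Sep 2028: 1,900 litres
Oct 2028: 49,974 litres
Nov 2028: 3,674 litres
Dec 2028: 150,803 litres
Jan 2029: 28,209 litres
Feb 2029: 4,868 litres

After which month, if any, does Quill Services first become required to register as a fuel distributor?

Jun 2028

Through Feb 2028: 189,527 litres
Through Mar 2028: 333,886 litres
Through Apr 2028: 338,126 litres
Through May 2028: 339,429 litres
Through Jun 2028: 412,054 litres ← exceeds threshold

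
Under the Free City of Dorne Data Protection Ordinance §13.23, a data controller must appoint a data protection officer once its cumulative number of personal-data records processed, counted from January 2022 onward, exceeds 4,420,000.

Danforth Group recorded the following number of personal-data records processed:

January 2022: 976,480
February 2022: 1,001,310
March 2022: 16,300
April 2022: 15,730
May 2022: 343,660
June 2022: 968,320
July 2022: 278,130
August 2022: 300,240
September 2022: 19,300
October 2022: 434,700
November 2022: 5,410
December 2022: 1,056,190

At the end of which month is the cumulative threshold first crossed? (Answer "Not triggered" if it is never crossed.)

Through January 2022: 976,480
Through February 2022: 1,977,790
Through March 2022: 1,994,090
Through April 2022: 2,009,820
Through May 2022: 2,353,480
Through June 2022: 3,321,800
Through July 2022: 3,599,930
Through August 2022: 3,900,170
Through September 2022: 3,919,470
Through October 2022: 4,354,170
Through November 2022: 4,359,580
Through December 2022: 5,415,770 ← exceeds threshold

December 2022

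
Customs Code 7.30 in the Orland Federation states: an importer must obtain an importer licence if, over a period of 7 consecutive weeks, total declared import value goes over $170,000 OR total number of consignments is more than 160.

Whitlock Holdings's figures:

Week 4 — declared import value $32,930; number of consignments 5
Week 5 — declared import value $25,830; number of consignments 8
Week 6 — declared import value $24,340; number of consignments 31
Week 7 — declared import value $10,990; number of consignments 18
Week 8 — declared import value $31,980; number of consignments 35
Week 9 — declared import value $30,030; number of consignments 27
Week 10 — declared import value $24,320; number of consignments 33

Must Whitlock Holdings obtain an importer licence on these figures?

Yes

Total declared import value: $32,930 + $25,830 + $24,340 + $10,990 + $31,980 + $30,030 + $24,320 = $180,420 (> $170,000).
Total number of consignments: 5 + 8 + 31 + 18 + 35 + 27 + 33 = 157 (≤ 160).
The test is 'or': at least one threshold is exceeded.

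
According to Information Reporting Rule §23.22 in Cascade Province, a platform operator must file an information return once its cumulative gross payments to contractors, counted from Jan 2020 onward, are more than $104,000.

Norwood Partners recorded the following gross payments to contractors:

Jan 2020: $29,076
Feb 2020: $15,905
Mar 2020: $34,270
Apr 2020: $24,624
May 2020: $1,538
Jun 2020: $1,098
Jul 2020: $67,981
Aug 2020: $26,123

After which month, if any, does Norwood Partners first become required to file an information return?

May 2020

Through Jan 2020: $29,076
Through Feb 2020: $44,981
Through Mar 2020: $79,251
Through Apr 2020: $103,875
Through May 2020: $105,413 ← exceeds threshold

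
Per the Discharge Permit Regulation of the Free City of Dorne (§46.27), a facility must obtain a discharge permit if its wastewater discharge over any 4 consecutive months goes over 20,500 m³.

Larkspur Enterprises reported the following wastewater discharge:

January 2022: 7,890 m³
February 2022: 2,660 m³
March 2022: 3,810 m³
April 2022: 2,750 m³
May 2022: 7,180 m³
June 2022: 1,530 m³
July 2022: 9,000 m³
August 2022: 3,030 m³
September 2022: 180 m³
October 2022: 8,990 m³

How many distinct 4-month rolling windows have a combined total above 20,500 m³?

2

January 2022–April 2022: 7,890 m³ + 2,660 m³ + 3,810 m³ + 2,750 m³ = 17,110 m³ (under)
February 2022–May 2022: 2,660 m³ + 3,810 m³ + 2,750 m³ + 7,180 m³ = 16,400 m³ (under)
March 2022–June 2022: 3,810 m³ + 2,750 m³ + 7,180 m³ + 1,530 m³ = 15,270 m³ (under)
April 2022–July 2022: 2,750 m³ + 7,180 m³ + 1,530 m³ + 9,000 m³ = 20,460 m³ (under)
May 2022–August 2022: 7,180 m³ + 1,530 m³ + 9,000 m³ + 3,030 m³ = 20,740 m³ (over)
June 2022–September 2022: 1,530 m³ + 9,000 m³ + 3,030 m³ + 180 m³ = 13,740 m³ (under)
July 2022–October 2022: 9,000 m³ + 3,030 m³ + 180 m³ + 8,990 m³ = 21,200 m³ (over)
2 windows exceed the threshold.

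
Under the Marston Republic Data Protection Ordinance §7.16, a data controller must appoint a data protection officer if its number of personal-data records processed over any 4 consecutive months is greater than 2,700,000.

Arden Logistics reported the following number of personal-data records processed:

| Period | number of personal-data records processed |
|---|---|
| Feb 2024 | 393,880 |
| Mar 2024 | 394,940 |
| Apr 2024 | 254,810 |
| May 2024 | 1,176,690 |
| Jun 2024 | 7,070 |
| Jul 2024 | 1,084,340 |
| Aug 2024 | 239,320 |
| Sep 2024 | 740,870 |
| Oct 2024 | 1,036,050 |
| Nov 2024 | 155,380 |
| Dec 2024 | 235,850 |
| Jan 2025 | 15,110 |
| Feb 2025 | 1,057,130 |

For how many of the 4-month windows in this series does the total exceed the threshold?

Feb 2024–May 2024: 393,880 + 394,940 + 254,810 + 1,176,690 = 2,220,320 (under)
Mar 2024–Jun 2024: 394,940 + 254,810 + 1,176,690 + 7,070 = 1,833,510 (under)
Apr 2024–Jul 2024: 254,810 + 1,176,690 + 7,070 + 1,084,340 = 2,522,910 (under)
May 2024–Aug 2024: 1,176,690 + 7,070 + 1,084,340 + 239,320 = 2,507,420 (under)
Jun 2024–Sep 2024: 7,070 + 1,084,340 + 239,320 + 740,870 = 2,071,600 (under)
Jul 2024–Oct 2024: 1,084,340 + 239,320 + 740,870 + 1,036,050 = 3,100,580 (over)
Aug 2024–Nov 2024: 239,320 + 740,870 + 1,036,050 + 155,380 = 2,171,620 (under)
Sep 2024–Dec 2024: 740,870 + 1,036,050 + 155,380 + 235,850 = 2,168,150 (under)
Oct 2024–Jan 2025: 1,036,050 + 155,380 + 235,850 + 15,110 = 1,442,390 (under)
Nov 2024–Feb 2025: 155,380 + 235,850 + 15,110 + 1,057,130 = 1,463,470 (under)
1 window exceeds the threshold.

1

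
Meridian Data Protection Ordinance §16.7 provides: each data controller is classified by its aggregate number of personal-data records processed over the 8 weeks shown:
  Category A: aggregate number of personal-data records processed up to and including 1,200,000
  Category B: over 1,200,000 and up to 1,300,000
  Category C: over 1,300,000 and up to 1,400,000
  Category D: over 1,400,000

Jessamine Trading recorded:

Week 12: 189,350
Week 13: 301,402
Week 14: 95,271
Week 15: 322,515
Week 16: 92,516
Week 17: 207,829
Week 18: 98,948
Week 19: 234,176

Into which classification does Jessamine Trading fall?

Category D

Aggregate number of personal-data records processed: 189,350 + 301,402 + 95,271 + 322,515 + 92,516 + 207,829 + 98,948 + 234,176 = 1,542,007.
1,542,007 > 1,400,000, so Category D applies.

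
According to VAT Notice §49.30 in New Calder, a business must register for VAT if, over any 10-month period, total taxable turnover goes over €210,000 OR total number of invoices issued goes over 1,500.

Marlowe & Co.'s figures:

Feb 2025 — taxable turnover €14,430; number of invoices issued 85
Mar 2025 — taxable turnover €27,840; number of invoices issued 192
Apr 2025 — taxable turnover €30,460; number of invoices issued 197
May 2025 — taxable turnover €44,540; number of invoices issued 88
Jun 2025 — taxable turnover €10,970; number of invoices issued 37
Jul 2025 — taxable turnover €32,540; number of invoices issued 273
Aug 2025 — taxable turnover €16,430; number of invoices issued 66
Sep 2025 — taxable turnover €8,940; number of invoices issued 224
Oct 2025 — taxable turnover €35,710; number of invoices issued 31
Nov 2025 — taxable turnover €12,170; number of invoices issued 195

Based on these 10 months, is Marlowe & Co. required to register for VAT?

Yes

Total taxable turnover: €14,430 + €27,840 + €30,460 + €44,540 + €10,970 + €32,540 + €16,430 + €8,940 + €35,710 + €12,170 = €234,030 (> €210,000).
Total number of invoices issued: 85 + 192 + 197 + 88 + 37 + 273 + 66 + 224 + 31 + 195 = 1,388 (≤ 1,500).
The test is 'or': at least one threshold is exceeded.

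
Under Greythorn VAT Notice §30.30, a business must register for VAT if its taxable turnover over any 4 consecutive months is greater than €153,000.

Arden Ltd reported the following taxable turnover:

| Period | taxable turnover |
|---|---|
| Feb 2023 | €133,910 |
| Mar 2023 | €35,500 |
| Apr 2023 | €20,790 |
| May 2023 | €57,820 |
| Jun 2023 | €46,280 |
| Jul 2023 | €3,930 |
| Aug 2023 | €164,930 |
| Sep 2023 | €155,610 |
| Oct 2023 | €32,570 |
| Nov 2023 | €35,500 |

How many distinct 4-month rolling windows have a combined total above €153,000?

Feb 2023–May 2023: €133,910 + €35,500 + €20,790 + €57,820 = €248,020 (over)
Mar 2023–Jun 2023: €35,500 + €20,790 + €57,820 + €46,280 = €160,390 (over)
Apr 2023–Jul 2023: €20,790 + €57,820 + €46,280 + €3,930 = €128,820 (under)
May 2023–Aug 2023: €57,820 + €46,280 + €3,930 + €164,930 = €272,960 (over)
Jun 2023–Sep 2023: €46,280 + €3,930 + €164,930 + €155,610 = €370,750 (over)
Jul 2023–Oct 2023: €3,930 + €164,930 + €155,610 + €32,570 = €357,040 (over)
Aug 2023–Nov 2023: €164,930 + €155,610 + €32,570 + €35,500 = €388,610 (over)
6 windows exceed the threshold.

6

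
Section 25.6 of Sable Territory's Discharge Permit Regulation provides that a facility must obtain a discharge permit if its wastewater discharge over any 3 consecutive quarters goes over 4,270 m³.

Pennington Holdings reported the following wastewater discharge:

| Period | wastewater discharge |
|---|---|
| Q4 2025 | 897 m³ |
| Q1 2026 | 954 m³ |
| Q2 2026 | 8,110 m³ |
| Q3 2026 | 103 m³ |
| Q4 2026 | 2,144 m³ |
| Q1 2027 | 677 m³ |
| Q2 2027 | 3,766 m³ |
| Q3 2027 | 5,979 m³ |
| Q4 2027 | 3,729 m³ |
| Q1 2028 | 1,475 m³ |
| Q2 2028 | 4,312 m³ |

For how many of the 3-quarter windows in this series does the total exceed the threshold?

Q4 2025–Q2 2026: 897 m³ + 954 m³ + 8,110 m³ = 9,961 m³ (over)
Q1 2026–Q3 2026: 954 m³ + 8,110 m³ + 103 m³ = 9,167 m³ (over)
Q2 2026–Q4 2026: 8,110 m³ + 103 m³ + 2,144 m³ = 10,357 m³ (over)
Q3 2026–Q1 2027: 103 m³ + 2,144 m³ + 677 m³ = 2,924 m³ (under)
Q4 2026–Q2 2027: 2,144 m³ + 677 m³ + 3,766 m³ = 6,587 m³ (over)
Q1 2027–Q3 2027: 677 m³ + 3,766 m³ + 5,979 m³ = 10,422 m³ (over)
Q2 2027–Q4 2027: 3,766 m³ + 5,979 m³ + 3,729 m³ = 13,474 m³ (over)
Q3 2027–Q1 2028: 5,979 m³ + 3,729 m³ + 1,475 m³ = 11,183 m³ (over)
Q4 2027–Q2 2028: 3,729 m³ + 1,475 m³ + 4,312 m³ = 9,516 m³ (over)
8 windows exceed the threshold.

8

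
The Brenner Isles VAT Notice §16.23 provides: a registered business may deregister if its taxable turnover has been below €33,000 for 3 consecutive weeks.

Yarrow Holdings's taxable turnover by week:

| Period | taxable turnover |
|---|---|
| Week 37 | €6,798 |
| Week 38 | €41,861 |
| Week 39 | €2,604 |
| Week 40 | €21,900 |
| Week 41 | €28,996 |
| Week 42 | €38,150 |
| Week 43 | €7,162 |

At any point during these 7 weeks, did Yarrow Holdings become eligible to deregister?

Yes

Weeks below €33,000: Week 37, Week 39, Week 40, Week 41, Week 43.
Longest run of consecutive weeks below the threshold: 3.
3 ≥ 3, so Yarrow Holdings became eligible.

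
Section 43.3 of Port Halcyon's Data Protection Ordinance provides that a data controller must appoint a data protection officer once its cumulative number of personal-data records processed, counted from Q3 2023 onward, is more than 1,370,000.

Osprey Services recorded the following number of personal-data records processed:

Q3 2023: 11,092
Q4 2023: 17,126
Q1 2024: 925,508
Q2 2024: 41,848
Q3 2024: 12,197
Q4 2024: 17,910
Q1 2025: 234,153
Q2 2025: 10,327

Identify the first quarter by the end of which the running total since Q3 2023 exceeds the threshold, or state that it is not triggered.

Through Q3 2023: 11,092
Through Q4 2023: 28,218
Through Q1 2024: 953,726
Through Q2 2024: 995,574
Through Q3 2024: 1,007,771
Through Q4 2024: 1,025,681
Through Q1 2025: 1,259,834
Through Q2 2025: 1,270,161
Final cumulative total 1,270,161 ≤ 1,370,000; the threshold is never exceeded.

Not triggered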